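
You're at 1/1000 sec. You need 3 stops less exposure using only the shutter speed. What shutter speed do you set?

Shutter speed: 1/1000 → 1/2000 → 1/4000 → 1/8000 — 3 stops shorter (darker).

1/8000s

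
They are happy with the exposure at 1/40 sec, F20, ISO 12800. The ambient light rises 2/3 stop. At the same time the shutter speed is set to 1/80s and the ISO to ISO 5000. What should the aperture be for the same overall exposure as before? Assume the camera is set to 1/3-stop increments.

f/11

Scene light: 2/3 stop brighter.
Shutter speed: 1/40 → 1/50 → 1/60 → 1/80 — 1 stop shorter (darker).
ISO: 12800 → 10000 → 8000 → 6400 → 5000 — 1 1/3 stops lower (darker).
Net so far: 1 2/3 stops darker. Aperture: f/20 → f/18 → f/16 → f/14 → f/13 → f/11.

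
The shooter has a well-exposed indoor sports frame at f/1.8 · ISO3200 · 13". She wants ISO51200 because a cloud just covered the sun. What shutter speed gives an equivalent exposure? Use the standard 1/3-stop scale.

0.8 s

ISO: 3200 → 4000 → 5000 → 6400 → 8000 → 10000 → 12800 → 16000 → 20000 → 25600 → 32000 → 40000 → 51200 — 4 stops higher (brighter).
Need 4 stops darker from the shutter speed: 13 → 10 → 8 → 6 → 5 → 4 → 3.2 → 2.5 → 2 → 1.6 → 1.3 → 1 → 0.8.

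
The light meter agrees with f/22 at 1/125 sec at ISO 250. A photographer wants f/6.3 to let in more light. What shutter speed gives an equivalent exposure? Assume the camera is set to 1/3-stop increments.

Aperture: f/22 → f/20 → f/18 → f/16 → f/14 → f/13 → f/11 → f/10 → f/9 → f/8 → f/7.1 → f/6.3 — 3 2/3 stops wider (brighter).
Need 3 2/3 stops darker from the shutter speed: 1/125 → 1/160 → 1/200 → 1/250 → 1/320 → 1/400 → 1/500 → 1/640 → 1/800 → 1/1000 → 1/1250 → 1/1600.

1/1600s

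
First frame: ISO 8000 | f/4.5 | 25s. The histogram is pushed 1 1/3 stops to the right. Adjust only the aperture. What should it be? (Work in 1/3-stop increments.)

Overexposed by 1 1/3 stops → need 1 1/3 stops darker.
Aperture: f/4.5 → f/5 → f/5.6 → f/6.3 → f/7.1.

f/7.1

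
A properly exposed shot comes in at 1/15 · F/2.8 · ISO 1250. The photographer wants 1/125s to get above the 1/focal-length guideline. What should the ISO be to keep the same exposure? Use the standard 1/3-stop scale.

ISO 10000

Shutter speed: 1/15 → 1/20 → 1/25 → 1/30 → 1/40 → 1/50 → 1/60 → 1/80 → 1/100 → 1/125 — 3 stops shorter (darker).
Need 3 stops brighter from the ISO: 1250 → 1600 → 2000 → 2500 → 3200 → 4000 → 5000 → 6400 → 8000 → 10000.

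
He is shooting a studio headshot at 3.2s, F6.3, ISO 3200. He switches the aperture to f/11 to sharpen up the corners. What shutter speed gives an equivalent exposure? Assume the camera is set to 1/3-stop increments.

Aperture: f/6.3 → f/7.1 → f/8 → f/9 → f/10 → f/11 — 1 2/3 stops stopped down (darker).
Need 1 2/3 stops brighter from the shutter speed: 3.2 → 4 → 5 → 6 → 8 → 10.

10 s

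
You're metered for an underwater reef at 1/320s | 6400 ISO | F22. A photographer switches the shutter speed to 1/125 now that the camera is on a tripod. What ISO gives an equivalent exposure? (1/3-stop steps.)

Shutter speed: 1/320 → 1/250 → 1/200 → 1/160 → 1/125 — 1 1/3 stops slower (brighter).
Need 1 1/3 stops darker from the ISO: 6400 → 5000 → 4000 → 3200 → 2500.

ISO 2500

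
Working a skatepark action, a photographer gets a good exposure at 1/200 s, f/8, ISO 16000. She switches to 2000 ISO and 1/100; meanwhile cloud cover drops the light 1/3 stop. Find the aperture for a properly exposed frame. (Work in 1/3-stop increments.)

Scene light: 1/3 stop darker.
ISO: 16000 → 12800 → 10000 → 8000 → 6400 → 5000 → 4000 → 3200 → 2500 → 2000 — 3 stops lower (darker).
Shutter speed: 1/200 → 1/160 → 1/125 → 1/100 — 1 stop longer (brighter).
Net so far: 2 1/3 stops darker. Aperture: f/8 → f/7.1 → f/6.3 → f/5.6 → f/5 → f/4.5 → f/4 → f/3.5.

f/3.5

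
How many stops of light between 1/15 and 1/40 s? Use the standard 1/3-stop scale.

1 1/3 stops

1/15 → 1/20 → 1/25 → 1/30 → 1/40 — count the steps: 4 third-stops = 1 1/3 stops.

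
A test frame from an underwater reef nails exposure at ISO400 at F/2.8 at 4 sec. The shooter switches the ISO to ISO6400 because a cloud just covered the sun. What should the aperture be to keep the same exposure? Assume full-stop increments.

ISO: 400 → 800 → 1600 → 3200 → 6400 — 4 stops raised (brighter).
Need 4 stops darker from the aperture: f/2.8 → f/4 → f/5.6 → f/8 → f/11.

f/11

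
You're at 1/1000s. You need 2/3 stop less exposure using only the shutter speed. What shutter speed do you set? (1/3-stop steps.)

1/1600s

Shutter speed: 1/1000 → 1/1250 → 1/1600 — 2/3 stop shorter (darker).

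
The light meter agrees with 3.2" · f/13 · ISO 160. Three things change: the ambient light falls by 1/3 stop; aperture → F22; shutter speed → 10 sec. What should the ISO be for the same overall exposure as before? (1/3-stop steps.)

Scene light: 1/3 stop darker.
Aperture: f/13 → f/14 → f/16 → f/18 → f/20 → f/22 — 1 2/3 stops smaller aperture (darker).
Shutter speed: 3.2 → 4 → 5 → 6 → 8 → 10 — 1 2/3 stops slower (brighter).
Net so far: 1/3 stop darker. ISO: 160 → 200.

ISO 200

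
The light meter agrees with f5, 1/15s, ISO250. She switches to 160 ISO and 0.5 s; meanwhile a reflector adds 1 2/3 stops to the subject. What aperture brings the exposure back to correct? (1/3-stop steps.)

f/20

Scene light: 1 2/3 stops brighter.
ISO: 250 → 200 → 160 — 2/3 stop dropped (darker).
Shutter speed: 1/15 → 1/13 → 1/10 → 1/8 → 1/6 → 1/5 → 1/4 → 0.3 → 0.4 → 0.5 — 3 stops longer (brighter).
Net so far: 4 stops brighter. Aperture: f/5 → f/5.6 → f/6.3 → f/7.1 → f/8 → f/9 → f/10 → f/11 → f/13 → f/14 → f/16 → f/18 → f/20.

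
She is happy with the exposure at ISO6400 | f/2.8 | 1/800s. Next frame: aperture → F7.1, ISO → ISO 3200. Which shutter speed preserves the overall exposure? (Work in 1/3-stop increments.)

Aperture: f/2.8 → f/3.2 → f/3.5 → f/4 → f/4.5 → f/5 → f/5.6 → f/6.3 → f/7.1 — 2 2/3 stops narrower (darker).
ISO: 6400 → 5000 → 4000 → 3200 — 1 stop dropped (darker).
Net change so far: 3 2/3 stops darker. Offset with the shutter speed: 1/800 → 1/640 → 1/500 → 1/400 → 1/320 → 1/250 → 1/200 → 1/160 → 1/125 → 1/100 → 1/80 → 1/60.

1/60s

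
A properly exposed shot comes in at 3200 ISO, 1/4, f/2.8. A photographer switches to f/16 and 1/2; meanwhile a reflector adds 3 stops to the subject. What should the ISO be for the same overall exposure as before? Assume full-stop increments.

ISO 6400

Scene light: 3 stops brighter.
Aperture: f/2.8 → f/4 → f/5.6 → f/8 → f/11 → f/16 — 5 stops narrower (darker).
Shutter speed: 1/4 → 1/2 — 1 stop slower (brighter).
Net so far: 1 stop darker. ISO: 3200 → 6400.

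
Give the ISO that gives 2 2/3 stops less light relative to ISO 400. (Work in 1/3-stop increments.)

ISO: 400 → 320 → 250 → 200 → 160 → 125 → 100 → 80 → 64 — 2 2/3 stops dropped (darker).

ISO 64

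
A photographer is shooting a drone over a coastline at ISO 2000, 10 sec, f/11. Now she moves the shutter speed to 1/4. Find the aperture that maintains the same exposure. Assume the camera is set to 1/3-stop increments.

Shutter speed: 10 → 8 → 6 → 5 → 4 → 3.2 → 2.5 → 2 → 1.6 → 1.3 → 1 → 0.8 → 0.6 → 0.5 → 0.4 → 0.3 → 1/4 — 5 1/3 stops shorter (darker).
Need 5 1/3 stops brighter from the aperture: f/11 → f/10 → f/9 → f/8 → f/7.1 → f/6.3 → f/5.6 → f/5 → f/4.5 → f/4 → f/3.5 → f/3.2 → f/2.8 → f/2.5 → f/2.2 → f/2 → f/1.8.

f/1.8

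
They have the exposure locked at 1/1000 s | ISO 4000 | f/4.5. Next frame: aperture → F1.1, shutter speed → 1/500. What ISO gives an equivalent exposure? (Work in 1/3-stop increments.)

ISO 125

Aperture: f/4.5 → f/4 → f/3.5 → f/3.2 → f/2.8 → f/2.5 → f/2.2 → f/2 → f/1.8 → f/1.6 → f/1.4 → f/1.2 → f/1.1 — 4 stops larger aperture (brighter).
Shutter speed: 1/1000 → 1/800 → 1/640 → 1/500 — 1 stop slower (brighter).
Net change so far: 5 stops brighter. Offset with the ISO: 4000 → 3200 → 2500 → 2000 → 1600 → 1250 → 1000 → 800 → 640 → 500 → 400 → 320 → 250 → 200 → 160 → 125.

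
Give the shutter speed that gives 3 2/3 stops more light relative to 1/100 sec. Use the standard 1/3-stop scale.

1/8s

Shutter speed: 1/100 → 1/80 → 1/60 → 1/50 → 1/40 → 1/30 → 1/25 → 1/20 → 1/15 → 1/13 → 1/10 → 1/8 — 3 2/3 stops longer (brighter).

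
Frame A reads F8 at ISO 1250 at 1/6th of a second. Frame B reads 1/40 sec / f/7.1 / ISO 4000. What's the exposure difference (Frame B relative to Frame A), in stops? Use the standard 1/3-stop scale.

2/3 stop darker

Aperture: f/8 → f/7.1 — 1/3 stop wider (brighter).
Shutter speed: 1/6 → 1/8 → 1/10 → 1/13 → 1/15 → 1/20 → 1/25 → 1/30 → 1/40 — 2 2/3 stops faster (darker).
ISO: 1250 → 1600 → 2000 → 2500 → 3200 → 4000 — 1 2/3 stops higher (brighter).
Net: +1/3 −2 2/3 +1 2/3 = −2/3 stops.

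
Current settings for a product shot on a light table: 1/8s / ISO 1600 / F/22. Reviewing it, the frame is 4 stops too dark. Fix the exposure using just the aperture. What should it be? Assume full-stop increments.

Underexposed by 4 stops → need 4 stops brighter.
Aperture: f/22 → f/16 → f/11 → f/8 → f/5.6.

f/5.6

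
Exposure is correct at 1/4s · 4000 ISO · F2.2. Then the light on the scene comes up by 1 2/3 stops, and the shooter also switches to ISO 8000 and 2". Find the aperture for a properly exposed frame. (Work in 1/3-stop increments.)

Scene light: 1 2/3 stops brighter.
ISO: 4000 → 5000 → 6400 → 8000 — 1 stop raised (brighter).
Shutter speed: 1/4 → 0.3 → 0.4 → 0.5 → 0.6 → 0.8 → 1 → 1.3 → 1.6 → 2 — 3 stops longer (brighter).
Net so far: 5 2/3 stops brighter. Aperture: f/2.2 → f/2.5 → f/2.8 → f/3.2 → f/3.5 → f/4 → f/4.5 → f/5 → f/5.6 → f/6.3 → f/7.1 → f/8 → f/9 → f/10 → f/11 → f/13 → f/14 → f/16.

f/16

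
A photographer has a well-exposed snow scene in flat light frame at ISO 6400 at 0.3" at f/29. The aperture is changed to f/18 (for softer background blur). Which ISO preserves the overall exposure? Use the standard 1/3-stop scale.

Aperture: f/29 → f/25 → f/22 → f/20 → f/18 — 1 1/3 stops larger aperture (brighter).
Need 1 1/3 stops darker from the ISO: 6400 → 5000 → 4000 → 3200 → 2500.

ISO 2500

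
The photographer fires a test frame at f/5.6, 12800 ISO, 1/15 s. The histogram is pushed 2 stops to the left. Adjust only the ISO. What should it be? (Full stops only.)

Underexposed by 2 stops → need 2 stops brighter.
ISO: 12800 → 25600 → 51200.

ISO 51200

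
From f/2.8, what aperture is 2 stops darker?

Aperture: f/2.8 → f/4 → f/5.6 — 2 stops narrower (darker).

f/5.6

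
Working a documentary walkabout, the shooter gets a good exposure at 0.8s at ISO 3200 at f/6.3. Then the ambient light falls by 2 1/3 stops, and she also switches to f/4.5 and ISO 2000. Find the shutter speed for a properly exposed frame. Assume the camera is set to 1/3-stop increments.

Scene light: 2 1/3 stops darker.
Aperture: f/6.3 → f/5.6 → f/5 → f/4.5 — 1 stop larger aperture (brighter).
ISO: 3200 → 2500 → 2000 — 2/3 stop dropped (darker).
Net so far: 2 stops darker. Shutter speed: 0.8 → 1 → 1.3 → 1.6 → 2 → 2.5 → 3.2.

3.2 s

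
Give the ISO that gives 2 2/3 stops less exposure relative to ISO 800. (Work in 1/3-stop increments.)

ISO: 800 → 640 → 500 → 400 → 320 → 250 → 200 → 160 → 125 — 2 2/3 stops lower (darker).

ISO 125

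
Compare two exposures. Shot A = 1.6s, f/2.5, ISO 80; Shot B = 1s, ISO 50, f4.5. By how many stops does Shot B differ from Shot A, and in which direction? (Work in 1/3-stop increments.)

Aperture: f/2.5 → f/2.8 → f/3.2 → f/3.5 → f/4 → f/4.5 — 1 2/3 stops stopped down (darker).
Shutter speed: 1.6 → 1.3 → 1 — 2/3 stop faster (darker).
ISO: 80 → 64 → 50 — 2/3 stop dropped (darker).
Net: −1 2/3 −2/3 −2/3 = −3 stops.

3 stops darker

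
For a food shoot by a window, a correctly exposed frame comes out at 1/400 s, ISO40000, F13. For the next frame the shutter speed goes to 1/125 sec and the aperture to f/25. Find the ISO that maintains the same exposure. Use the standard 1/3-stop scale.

Shutter speed: 1/400 → 1/320 → 1/250 → 1/200 → 1/160 → 1/125 — 1 2/3 stops slower (brighter).
Aperture: f/13 → f/14 → f/16 → f/18 → f/20 → f/22 → f/25 — 2 stops smaller aperture (darker).
Net change so far: 1/3 stop darker. Offset with the ISO: 40000 → 51200.

ISO 51200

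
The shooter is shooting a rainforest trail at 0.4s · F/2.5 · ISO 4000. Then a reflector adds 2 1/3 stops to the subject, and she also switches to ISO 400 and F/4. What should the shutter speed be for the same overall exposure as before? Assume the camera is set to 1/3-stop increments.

Scene light: 2 1/3 stops brighter.
ISO: 4000 → 3200 → 2500 → 2000 → 1600 → 1250 → 1000 → 800 → 640 → 500 → 400 — 3 1/3 stops dropped (darker).
Aperture: f/2.5 → f/2.8 → f/3.2 → f/3.5 → f/4 — 1 1/3 stops narrower (darker).
Net so far: 2 1/3 stops darker. Shutter speed: 0.4 → 0.5 → 0.6 → 0.8 → 1 → 1.3 → 1.6 → 2.

2 s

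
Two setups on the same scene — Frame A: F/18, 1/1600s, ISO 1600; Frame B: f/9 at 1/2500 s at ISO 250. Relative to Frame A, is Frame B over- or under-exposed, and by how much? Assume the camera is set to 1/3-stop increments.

1 1/3 stops darker

Aperture: f/18 → f/16 → f/14 → f/13 → f/11 → f/10 → f/9 — 2 stops larger aperture (brighter).
Shutter speed: 1/1600 → 1/2000 → 1/2500 — 2/3 stop shorter (darker).
ISO: 1600 → 1250 → 1000 → 800 → 640 → 500 → 400 → 320 → 250 — 2 2/3 stops lower (darker).
Net: +2 −2/3 −2 2/3 = −1 1/3 stops.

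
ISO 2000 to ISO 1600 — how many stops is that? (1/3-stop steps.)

2000 → 1600 — count the steps: 1 third-stops = 1/3 stop.

1/3 stop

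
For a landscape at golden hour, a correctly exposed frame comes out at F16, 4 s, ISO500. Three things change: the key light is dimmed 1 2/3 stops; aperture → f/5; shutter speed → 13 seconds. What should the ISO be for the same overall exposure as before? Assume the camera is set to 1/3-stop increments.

Scene light: 1 2/3 stops darker.
Aperture: f/16 → f/14 → f/13 → f/11 → f/10 → f/9 → f/8 → f/7.1 → f/6.3 → f/5.6 → f/5 — 3 1/3 stops larger aperture (brighter).
Shutter speed: 4 → 5 → 6 → 8 → 10 → 13 — 1 2/3 stops longer (brighter).
Net so far: 3 1/3 stops brighter. ISO: 500 → 400 → 320 → 250 → 200 → 160 → 125 → 100 → 80 → 64 → 50.

ISO 50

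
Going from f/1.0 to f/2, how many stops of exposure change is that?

f/1.0 → f/1.4 → f/2 — count the steps: 2 stops.

2 stops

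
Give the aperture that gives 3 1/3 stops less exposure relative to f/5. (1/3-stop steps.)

Aperture: f/5 → f/5.6 → f/6.3 → f/7.1 → f/8 → f/9 → f/10 → f/11 → f/13 → f/14 → f/16 — 3 1/3 stops stopped down (darker).

f/16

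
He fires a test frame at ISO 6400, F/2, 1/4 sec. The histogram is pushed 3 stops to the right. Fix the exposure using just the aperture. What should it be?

f/5.6

Overexposed by 3 stops → need 3 stops darker.
Aperture: f/2 → f/2.8 → f/4 → f/5.6.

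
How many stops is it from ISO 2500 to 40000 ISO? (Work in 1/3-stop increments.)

4 stops

2500 → 3200 → 4000 → 5000 → 6400 → 8000 → 10000 → 12800 → 16000 → 20000 → 25600 → 32000 → 40000 — count the steps: 12 third-stops = 4 stops.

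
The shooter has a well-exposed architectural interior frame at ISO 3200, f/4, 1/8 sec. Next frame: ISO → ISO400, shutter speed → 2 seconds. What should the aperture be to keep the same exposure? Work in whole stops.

ISO: 3200 → 1600 → 800 → 400 — 3 stops dropped (darker).
Shutter speed: 1/8 → 1/4 → 1/2 → 1 → 2 — 4 stops slower (brighter).
Net change so far: 1 stop brighter. Offset with the aperture: f/4 → f/5.6.

f/5.6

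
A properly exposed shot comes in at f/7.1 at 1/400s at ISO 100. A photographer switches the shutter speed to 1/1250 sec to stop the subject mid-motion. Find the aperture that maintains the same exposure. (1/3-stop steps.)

Shutter speed: 1/400 → 1/500 → 1/640 → 1/800 → 1/1000 → 1/1250 — 1 2/3 stops faster (darker).
Need 1 2/3 stops brighter from the aperture: f/7.1 → f/6.3 → f/5.6 → f/5 → f/4.5 → f/4.

f/4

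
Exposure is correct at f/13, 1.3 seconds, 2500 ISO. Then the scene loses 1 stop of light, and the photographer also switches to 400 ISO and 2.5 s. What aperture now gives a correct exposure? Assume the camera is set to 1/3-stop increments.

Scene light: 1 stop darker.
ISO: 2500 → 2000 → 1600 → 1250 → 1000 → 800 → 640 → 500 → 400 — 2 2/3 stops lower (darker).
Shutter speed: 1.3 → 1.6 → 2 → 2.5 — 1 stop slower (brighter).
Net so far: 2 2/3 stops darker. Aperture: f/13 → f/11 → f/10 → f/9 → f/8 → f/7.1 → f/6.3 → f/5.6 → f/5.

f/5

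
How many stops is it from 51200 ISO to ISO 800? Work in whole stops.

6 stops

51200 → 25600 → 12800 → 6400 → 3200 → 1600 → 800 — count the steps: 6 stops.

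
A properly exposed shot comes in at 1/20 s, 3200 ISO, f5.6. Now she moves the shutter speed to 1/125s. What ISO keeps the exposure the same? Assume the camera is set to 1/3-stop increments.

ISO 20000

Shutter speed: 1/20 → 1/25 → 1/30 → 1/40 → 1/50 → 1/60 → 1/80 → 1/100 → 1/125 — 2 2/3 stops faster (darker).
Need 2 2/3 stops brighter from the ISO: 3200 → 4000 → 5000 → 6400 → 8000 → 10000 → 12800 → 16000 → 20000.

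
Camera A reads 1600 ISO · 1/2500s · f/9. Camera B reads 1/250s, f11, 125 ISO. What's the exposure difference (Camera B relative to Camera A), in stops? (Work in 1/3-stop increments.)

1 stop darker

Aperture: f/9 → f/10 → f/11 — 2/3 stop smaller aperture (darker).
Shutter speed: 1/2500 → 1/2000 → 1/1600 → 1/1250 → 1/1000 → 1/800 → 1/640 → 1/500 → 1/400 → 1/320 → 1/250 — 3 1/3 stops longer (brighter).
ISO: 1600 → 1250 → 1000 → 800 → 640 → 500 → 400 → 320 → 250 → 200 → 160 → 125 — 3 2/3 stops lower (darker).
Net: −2/3 +3 1/3 −3 2/3 = −1 stop.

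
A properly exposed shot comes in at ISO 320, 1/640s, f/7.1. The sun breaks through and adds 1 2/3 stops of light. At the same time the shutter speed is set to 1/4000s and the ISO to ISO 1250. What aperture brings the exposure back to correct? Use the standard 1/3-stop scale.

Scene light: 1 2/3 stops brighter.
Shutter speed: 1/640 → 1/800 → 1/1000 → 1/1250 → 1/1600 → 1/2000 → 1/2500 → 1/3200 → 1/4000 — 2 2/3 stops shorter (darker).
ISO: 320 → 400 → 500 → 640 → 800 → 1000 → 1250 — 2 stops raised (brighter).
Net so far: 1 stop brighter. Aperture: f/7.1 → f/8 → f/9 → f/10.

f/10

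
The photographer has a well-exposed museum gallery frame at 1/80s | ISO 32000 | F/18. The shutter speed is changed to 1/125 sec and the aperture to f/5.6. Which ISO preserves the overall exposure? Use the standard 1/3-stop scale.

ISO 5000

Shutter speed: 1/80 → 1/100 → 1/125 — 2/3 stop shorter (darker).
Aperture: f/18 → f/16 → f/14 → f/13 → f/11 → f/10 → f/9 → f/8 → f/7.1 → f/6.3 → f/5.6 — 3 1/3 stops larger aperture (brighter).
Net change so far: 2 2/3 stops brighter. Offset with the ISO: 32000 → 25600 → 20000 → 16000 → 12800 → 10000 → 8000 → 6400 → 5000.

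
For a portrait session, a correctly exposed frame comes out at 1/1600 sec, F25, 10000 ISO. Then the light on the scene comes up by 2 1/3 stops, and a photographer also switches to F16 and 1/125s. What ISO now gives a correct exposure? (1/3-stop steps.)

Scene light: 2 1/3 stops brighter.
Aperture: f/25 → f/22 → f/20 → f/18 → f/16 — 1 1/3 stops opened up (brighter).
Shutter speed: 1/1600 → 1/1250 → 1/1000 → 1/800 → 1/640 → 1/500 → 1/400 → 1/320 → 1/250 → 1/200 → 1/160 → 1/125 — 3 2/3 stops slower (brighter).
Net so far: 7 1/3 stops brighter. ISO: 10000 → 8000 → 6400 → 5000 → 4000 → 3200 → 2500 → 2000 → 1600 → 1250 → 1000 → 800 → 640 → 500 → 400 → 320 → 250 → 200 → 160 → 125 → 100 → 80 → 64.

ISO 64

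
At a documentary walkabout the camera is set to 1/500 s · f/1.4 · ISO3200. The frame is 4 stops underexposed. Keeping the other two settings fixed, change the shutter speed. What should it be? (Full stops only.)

1/30s

Underexposed by 4 stops → need 4 stops brighter.
Shutter speed: 1/500 → 1/250 → 1/125 → 1/60 → 1/30.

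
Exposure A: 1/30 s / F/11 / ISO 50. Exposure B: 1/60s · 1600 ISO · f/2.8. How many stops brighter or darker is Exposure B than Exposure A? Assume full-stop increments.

Aperture: f/11 → f/8 → f/5.6 → f/4 → f/2.8 — 4 stops larger aperture (brighter).
Shutter speed: 1/30 → 1/60 — 1 stop faster (darker).
ISO: 50 → 100 → 200 → 400 → 800 → 1600 — 5 stops higher (brighter).
Net: +4 −1 +5 = +8 stops.

8 stops brighter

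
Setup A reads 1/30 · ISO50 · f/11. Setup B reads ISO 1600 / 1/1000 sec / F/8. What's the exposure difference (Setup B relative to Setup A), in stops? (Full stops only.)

1 stop brighter

Aperture: f/11 → f/8 — 1 stop wider (brighter).
Shutter speed: 1/30 → 1/60 → 1/125 → 1/250 → 1/500 → 1/1000 — 5 stops shorter (darker).
ISO: 50 → 100 → 200 → 400 → 800 → 1600 — 5 stops raised (brighter).
Net: +1 −5 +5 = +1 stop.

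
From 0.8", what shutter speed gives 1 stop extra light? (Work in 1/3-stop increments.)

Shutter speed: 0.8 → 1 → 1.3 → 1.6 — 1 stop longer (brighter).

1.6 s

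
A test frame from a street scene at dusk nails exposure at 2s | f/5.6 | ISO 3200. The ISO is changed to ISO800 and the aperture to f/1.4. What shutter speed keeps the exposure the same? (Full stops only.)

1/2s

ISO: 3200 → 1600 → 800 — 2 stops dropped (darker).
Aperture: f/5.6 → f/4 → f/2.8 → f/2 → f/1.4 — 4 stops wider (brighter).
Net change so far: 2 stops brighter. Offset with the shutter speed: 2 → 1 → 1/2.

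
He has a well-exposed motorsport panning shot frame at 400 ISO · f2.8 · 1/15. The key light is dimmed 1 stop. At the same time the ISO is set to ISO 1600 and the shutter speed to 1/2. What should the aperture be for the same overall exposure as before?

Scene light: 1 stop darker.
ISO: 400 → 800 → 1600 — 2 stops higher (brighter).
Shutter speed: 1/15 → 1/8 → 1/4 → 1/2 — 3 stops longer (brighter).
Net so far: 4 stops brighter. Aperture: f/2.8 → f/4 → f/5.6 → f/8 → f/11.

f/11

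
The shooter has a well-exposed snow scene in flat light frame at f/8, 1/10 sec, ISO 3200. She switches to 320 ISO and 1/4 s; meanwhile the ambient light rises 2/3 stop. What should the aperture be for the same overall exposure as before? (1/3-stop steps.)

Scene light: 2/3 stop brighter.
ISO: 3200 → 2500 → 2000 → 1600 → 1250 → 1000 → 800 → 640 → 500 → 400 → 320 — 3 1/3 stops lower (darker).
Shutter speed: 1/10 → 1/8 → 1/6 → 1/5 → 1/4 — 1 1/3 stops slower (brighter).
Net so far: 1 1/3 stops darker. Aperture: f/8 → f/7.1 → f/6.3 → f/5.6 → f/5.

f/5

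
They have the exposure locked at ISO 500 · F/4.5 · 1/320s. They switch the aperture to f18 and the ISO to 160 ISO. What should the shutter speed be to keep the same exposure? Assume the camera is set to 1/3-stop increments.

Aperture: f/4.5 → f/5 → f/5.6 → f/6.3 → f/7.1 → f/8 → f/9 → f/10 → f/11 → f/13 → f/14 → f/16 → f/18 — 4 stops smaller aperture (darker).
ISO: 500 → 400 → 320 → 250 → 200 → 160 — 1 2/3 stops lower (darker).
Net change so far: 5 2/3 stops darker. Offset with the shutter speed: 1/320 → 1/250 → 1/200 → 1/160 → 1/125 → 1/100 → 1/80 → 1/60 → 1/50 → 1/40 → 1/30 → 1/25 → 1/20 → 1/15 → 1/13 → 1/10 → 1/8 → 1/6.

1/6s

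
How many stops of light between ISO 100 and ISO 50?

100 → 50 — count the steps: 1 stop.

1 stop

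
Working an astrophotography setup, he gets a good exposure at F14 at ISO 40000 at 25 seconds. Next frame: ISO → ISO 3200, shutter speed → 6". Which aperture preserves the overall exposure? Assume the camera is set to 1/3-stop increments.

f/2

ISO: 40000 → 32000 → 25600 → 20000 → 16000 → 12800 → 10000 → 8000 → 6400 → 5000 → 4000 → 3200 — 3 2/3 stops dropped (darker).
Shutter speed: 25 → 20 → 15 → 13 → 10 → 8 → 6 — 2 stops shorter (darker).
Net change so far: 5 2/3 stops darker. Offset with the aperture: f/14 → f/13 → f/11 → f/10 → f/9 → f/8 → f/7.1 → f/6.3 → f/5.6 → f/5 → f/4.5 → f/4 → f/3.5 → f/3.2 → f/2.8 → f/2.5 → f/2.2 → f/2.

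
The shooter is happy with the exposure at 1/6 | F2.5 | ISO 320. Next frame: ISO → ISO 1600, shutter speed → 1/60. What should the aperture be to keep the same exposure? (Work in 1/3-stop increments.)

f/1.8

ISO: 320 → 400 → 500 → 640 → 800 → 1000 → 1250 → 1600 — 2 1/3 stops raised (brighter).
Shutter speed: 1/6 → 1/8 → 1/10 → 1/13 → 1/15 → 1/20 → 1/25 → 1/30 → 1/40 → 1/50 → 1/60 — 3 1/3 stops shorter (darker).
Net change so far: 1 stop darker. Offset with the aperture: f/2.5 → f/2.2 → f/2 → f/1.8.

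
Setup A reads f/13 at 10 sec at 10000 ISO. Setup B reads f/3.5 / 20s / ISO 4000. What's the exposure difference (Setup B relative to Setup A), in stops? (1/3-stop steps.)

Aperture: f/13 → f/11 → f/10 → f/9 → f/8 → f/7.1 → f/6.3 → f/5.6 → f/5 → f/4.5 → f/4 → f/3.5 — 3 2/3 stops wider (brighter).
Shutter speed: 10 → 13 → 15 → 20 — 1 stop longer (brighter).
ISO: 10000 → 8000 → 6400 → 5000 → 4000 — 1 1/3 stops lower (darker).
Net: +3 2/3 +1 −1 1/3 = +3 1/3 stops.

3 1/3 stops brighter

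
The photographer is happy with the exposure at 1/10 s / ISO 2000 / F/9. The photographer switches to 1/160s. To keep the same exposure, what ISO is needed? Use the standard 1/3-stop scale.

Shutter speed: 1/10 → 1/13 → 1/15 → 1/20 → 1/25 → 1/30 → 1/40 → 1/50 → 1/60 → 1/80 → 1/100 → 1/125 → 1/160 — 4 stops shorter (darker).
Need 4 stops brighter from the ISO: 2000 → 2500 → 3200 → 4000 → 5000 → 6400 → 8000 → 10000 → 12800 → 16000 → 20000 → 25600 → 32000.

ISO 32000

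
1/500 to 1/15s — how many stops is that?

1/500 → 1/250 → 1/125 → 1/60 → 1/30 → 1/15 — count the steps: 5 stops.

5 stops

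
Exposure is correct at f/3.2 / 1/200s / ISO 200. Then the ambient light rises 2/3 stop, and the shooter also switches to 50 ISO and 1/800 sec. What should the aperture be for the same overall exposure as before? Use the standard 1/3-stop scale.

f/1.0

Scene light: 2/3 stop brighter.
ISO: 200 → 160 → 125 → 100 → 80 → 64 → 50 — 2 stops lower (darker).
Shutter speed: 1/200 → 1/250 → 1/320 → 1/400 → 1/500 → 1/640 → 1/800 — 2 stops shorter (darker).
Net so far: 3 1/3 stops darker. Aperture: f/3.2 → f/2.8 → f/2.5 → f/2.2 → f/2 → f/1.8 → f/1.6 → f/1.4 → f/1.2 → f/1.1 → f/1.0.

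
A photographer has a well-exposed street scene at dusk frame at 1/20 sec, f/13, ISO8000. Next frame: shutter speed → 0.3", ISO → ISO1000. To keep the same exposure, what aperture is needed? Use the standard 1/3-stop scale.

Shutter speed: 1/20 → 1/15 → 1/13 → 1/10 → 1/8 → 1/6 → 1/5 → 1/4 → 0.3 — 2 2/3 stops longer (brighter).
ISO: 8000 → 6400 → 5000 → 4000 → 3200 → 2500 → 2000 → 1600 → 1250 → 1000 — 3 stops dropped (darker).
Net change so far: 1/3 stop darker. Offset with the aperture: f/13 → f/11.

f/11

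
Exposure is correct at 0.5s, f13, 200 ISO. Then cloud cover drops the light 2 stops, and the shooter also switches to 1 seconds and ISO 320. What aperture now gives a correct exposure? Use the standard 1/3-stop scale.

f/11

Scene light: 2 stops darker.
Shutter speed: 0.5 → 0.6 → 0.8 → 1 — 1 stop slower (brighter).
ISO: 200 → 250 → 320 — 2/3 stop raised (brighter).
Net so far: 1/3 stop darker. Aperture: f/13 → f/11.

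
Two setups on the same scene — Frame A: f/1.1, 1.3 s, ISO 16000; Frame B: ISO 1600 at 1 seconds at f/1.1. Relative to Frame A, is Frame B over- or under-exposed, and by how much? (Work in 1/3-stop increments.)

3 2/3 stops darker

Aperture: unchanged.
Shutter speed: 1.3 → 1 — 1/3 stop faster (darker).
ISO: 16000 → 12800 → 10000 → 8000 → 6400 → 5000 → 4000 → 3200 → 2500 → 2000 → 1600 — 3 1/3 stops lower (darker).
Net: −1/3 −3 1/3 = −3 2/3 stops.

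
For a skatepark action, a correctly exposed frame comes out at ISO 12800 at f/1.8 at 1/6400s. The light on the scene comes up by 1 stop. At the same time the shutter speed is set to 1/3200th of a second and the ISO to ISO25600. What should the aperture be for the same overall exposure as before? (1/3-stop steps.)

Scene light: 1 stop brighter.
Shutter speed: 1/6400 → 1/5000 → 1/4000 → 1/3200 — 1 stop slower (brighter).
ISO: 12800 → 16000 → 20000 → 25600 — 1 stop higher (brighter).
Net so far: 3 stops brighter. Aperture: f/1.8 → f/2 → f/2.2 → f/2.5 → f/2.8 → f/3.2 → f/3.5 → f/4 → f/4.5 → f/5.

f/5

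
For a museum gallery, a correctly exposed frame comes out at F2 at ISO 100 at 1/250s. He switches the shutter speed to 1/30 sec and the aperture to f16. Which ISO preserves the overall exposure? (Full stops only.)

Shutter speed: 1/250 → 1/125 → 1/60 → 1/30 — 3 stops slower (brighter).
Aperture: f/2 → f/2.8 → f/4 → f/5.6 → f/8 → f/11 → f/16 — 6 stops stopped down (darker).
Net change so far: 3 stops darker. Offset with the ISO: 100 → 200 → 400 → 800.

ISO 800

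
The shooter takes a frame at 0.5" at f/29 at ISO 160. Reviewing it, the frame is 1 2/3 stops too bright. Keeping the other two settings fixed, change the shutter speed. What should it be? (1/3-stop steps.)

1/6s

Overexposed by 1 2/3 stops → need 1 2/3 stops darker.
Shutter speed: 0.5 → 0.4 → 0.3 → 1/4 → 1/5 → 1/6.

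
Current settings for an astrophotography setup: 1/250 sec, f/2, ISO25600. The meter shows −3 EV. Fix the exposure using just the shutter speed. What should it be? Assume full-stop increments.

1/30s

Underexposed by 3 stops → need 3 stops brighter.
Shutter speed: 1/250 → 1/125 → 1/60 → 1/30.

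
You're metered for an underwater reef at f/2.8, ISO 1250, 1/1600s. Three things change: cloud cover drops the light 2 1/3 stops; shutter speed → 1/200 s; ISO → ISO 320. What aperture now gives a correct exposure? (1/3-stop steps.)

Scene light: 2 1/3 stops darker.
Shutter speed: 1/1600 → 1/1250 → 1/1000 → 1/800 → 1/640 → 1/500 → 1/400 → 1/320 → 1/250 → 1/200 — 3 stops slower (brighter).
ISO: 1250 → 1000 → 800 → 640 → 500 → 400 → 320 — 2 stops dropped (darker).
Net so far: 1 1/3 stops darker. Aperture: f/2.8 → f/2.5 → f/2.2 → f/2 → f/1.8.

f/1.8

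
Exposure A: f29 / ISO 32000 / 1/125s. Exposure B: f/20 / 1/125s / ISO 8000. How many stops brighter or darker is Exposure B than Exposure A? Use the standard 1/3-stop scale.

Aperture: f/29 → f/25 → f/22 → f/20 — 1 stop wider (brighter).
Shutter speed: unchanged.
ISO: 32000 → 25600 → 20000 → 16000 → 12800 → 10000 → 8000 — 2 stops dropped (darker).
Net: +1 −2 = −1 stop.

1 stop darker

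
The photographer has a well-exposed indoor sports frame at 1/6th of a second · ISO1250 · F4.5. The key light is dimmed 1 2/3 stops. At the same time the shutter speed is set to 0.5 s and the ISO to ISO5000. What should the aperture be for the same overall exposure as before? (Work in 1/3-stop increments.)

f/9

Scene light: 1 2/3 stops darker.
Shutter speed: 1/6 → 1/5 → 1/4 → 0.3 → 0.4 → 0.5 — 1 2/3 stops longer (brighter).
ISO: 1250 → 1600 → 2000 → 2500 → 3200 → 4000 → 5000 — 2 stops raised (brighter).
Net so far: 2 stops brighter. Aperture: f/4.5 → f/5 → f/5.6 → f/6.3 → f/7.1 → f/8 → f/9.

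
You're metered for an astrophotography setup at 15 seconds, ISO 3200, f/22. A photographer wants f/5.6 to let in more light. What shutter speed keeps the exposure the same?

1 s

Aperture: f/22 → f/16 → f/11 → f/8 → f/5.6 — 4 stops wider (brighter).
Need 4 stops darker from the shutter speed: 15 → 8 → 4 → 2 → 1.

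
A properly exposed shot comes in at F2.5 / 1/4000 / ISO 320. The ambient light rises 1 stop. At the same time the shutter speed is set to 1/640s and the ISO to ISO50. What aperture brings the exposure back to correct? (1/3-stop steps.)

f/3.5

Scene light: 1 stop brighter.
Shutter speed: 1/4000 → 1/3200 → 1/2500 → 1/2000 → 1/1600 → 1/1250 → 1/1000 → 1/800 → 1/640 — 2 2/3 stops slower (brighter).
ISO: 320 → 250 → 200 → 160 → 125 → 100 → 80 → 64 → 50 — 2 2/3 stops lower (darker).
Net so far: 1 stop brighter. Aperture: f/2.5 → f/2.8 → f/3.2 → f/3.5.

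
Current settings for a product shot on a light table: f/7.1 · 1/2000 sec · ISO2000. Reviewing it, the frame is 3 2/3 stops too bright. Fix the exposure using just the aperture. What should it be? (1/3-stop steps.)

f/25

Overexposed by 3 2/3 stops → need 3 2/3 stops darker.
Aperture: f/7.1 → f/8 → f/9 → f/10 → f/11 → f/13 → f/14 → f/16 → f/18 → f/20 → f/22 → f/25.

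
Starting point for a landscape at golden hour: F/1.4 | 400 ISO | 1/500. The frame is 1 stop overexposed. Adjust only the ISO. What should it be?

ISO 200

Overexposed by 1 stop → need 1 stop darker.
ISO: 400 → 200.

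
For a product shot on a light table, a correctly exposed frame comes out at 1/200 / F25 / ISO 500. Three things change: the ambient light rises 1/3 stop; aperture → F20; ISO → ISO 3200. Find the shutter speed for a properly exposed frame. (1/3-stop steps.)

Scene light: 1/3 stop brighter.
Aperture: f/25 → f/22 → f/20 — 2/3 stop opened up (brighter).
ISO: 500 → 640 → 800 → 1000 → 1250 → 1600 → 2000 → 2500 → 3200 — 2 2/3 stops higher (brighter).
Net so far: 3 2/3 stops brighter. Shutter speed: 1/200 → 1/250 → 1/320 → 1/400 → 1/500 → 1/640 → 1/800 → 1/1000 → 1/1250 → 1/1600 → 1/2000 → 1/2500.

1/2500s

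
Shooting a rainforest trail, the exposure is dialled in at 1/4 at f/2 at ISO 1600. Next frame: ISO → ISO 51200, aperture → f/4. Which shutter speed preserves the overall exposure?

1/30s

ISO: 1600 → 3200 → 6400 → 12800 → 25600 → 51200 — 5 stops raised (brighter).
Aperture: f/2 → f/2.8 → f/4 — 2 stops stopped down (darker).
Net change so far: 3 stops brighter. Offset with the shutter speed: 1/4 → 1/8 → 1/15 → 1/30.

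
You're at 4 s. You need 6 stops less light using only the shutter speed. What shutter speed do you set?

1/15s

Shutter speed: 4 → 2 → 1 → 1/2 → 1/4 → 1/8 → 1/15 — 6 stops faster (darker).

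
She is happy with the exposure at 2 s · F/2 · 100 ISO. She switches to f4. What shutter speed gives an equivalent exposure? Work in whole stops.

Aperture: f/2 → f/2.8 → f/4 — 2 stops stopped down (darker).
Need 2 stops brighter from the shutter speed: 2 → 4 → 8.

8 s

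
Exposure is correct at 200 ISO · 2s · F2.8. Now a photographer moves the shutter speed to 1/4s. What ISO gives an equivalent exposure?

ISO 1600

Shutter speed: 2 → 1 → 1/2 → 1/4 — 3 stops faster (darker).
Need 3 stops brighter from the ISO: 200 → 400 → 800 → 1600.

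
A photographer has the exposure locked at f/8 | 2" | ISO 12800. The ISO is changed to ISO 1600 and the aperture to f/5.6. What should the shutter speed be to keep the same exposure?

8 s

ISO: 12800 → 6400 → 3200 → 1600 — 3 stops lower (darker).
Aperture: f/8 → f/5.6 — 1 stop larger aperture (brighter).
Net change so far: 2 stops darker. Offset with the shutter speed: 2 → 4 → 8.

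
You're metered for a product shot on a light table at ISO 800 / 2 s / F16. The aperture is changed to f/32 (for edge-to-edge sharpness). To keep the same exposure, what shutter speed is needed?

Aperture: f/16 → f/22 → f/32 — 2 stops narrower (darker).
Need 2 stops brighter from the shutter speed: 2 → 4 → 8.

8 s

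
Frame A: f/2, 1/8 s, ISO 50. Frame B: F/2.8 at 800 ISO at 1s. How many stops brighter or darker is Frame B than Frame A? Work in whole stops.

6 stops brighter

Aperture: f/2 → f/2.8 — 1 stop smaller aperture (darker).
Shutter speed: 1/8 → 1/4 → 1/2 → 1 — 3 stops longer (brighter).
ISO: 50 → 100 → 200 → 400 → 800 — 4 stops raised (brighter).
Net: −1 +3 +4 = +6 stops.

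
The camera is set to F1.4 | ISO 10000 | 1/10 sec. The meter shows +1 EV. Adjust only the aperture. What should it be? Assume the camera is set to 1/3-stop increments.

Overexposed by 1 stop → need 1 stop darker.
Aperture: f/1.4 → f/1.6 → f/1.8 → f/2.

f/2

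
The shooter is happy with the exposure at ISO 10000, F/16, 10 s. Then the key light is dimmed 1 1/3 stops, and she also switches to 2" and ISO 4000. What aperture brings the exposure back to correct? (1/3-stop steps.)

Scene light: 1 1/3 stops darker.
Shutter speed: 10 → 8 → 6 → 5 → 4 → 3.2 → 2.5 → 2 — 2 1/3 stops faster (darker).
ISO: 10000 → 8000 → 6400 → 5000 → 4000 — 1 1/3 stops dropped (darker).
Net so far: 5 stops darker. Aperture: f/16 → f/14 → f/13 → f/11 → f/10 → f/9 → f/8 → f/7.1 → f/6.3 → f/5.6 → f/5 → f/4.5 → f/4 → f/3.5 → f/3.2 → f/2.8.

f/2.8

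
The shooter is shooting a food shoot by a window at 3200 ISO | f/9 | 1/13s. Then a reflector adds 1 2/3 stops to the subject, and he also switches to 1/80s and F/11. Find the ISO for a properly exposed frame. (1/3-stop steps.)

ISO 10000

Scene light: 1 2/3 stops brighter.
Shutter speed: 1/13 → 1/15 → 1/20 → 1/25 → 1/30 → 1/40 → 1/50 → 1/60 → 1/80 — 2 2/3 stops shorter (darker).
Aperture: f/9 → f/10 → f/11 — 2/3 stop smaller aperture (darker).
Net so far: 1 2/3 stops darker. ISO: 3200 → 4000 → 5000 → 6400 → 8000 → 10000.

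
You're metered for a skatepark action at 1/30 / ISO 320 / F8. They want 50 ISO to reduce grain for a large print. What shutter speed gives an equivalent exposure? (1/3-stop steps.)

1/5s

ISO: 320 → 250 → 200 → 160 → 125 → 100 → 80 → 64 → 50 — 2 2/3 stops lower (darker).
Need 2 2/3 stops brighter from the shutter speed: 1/30 → 1/25 → 1/20 → 1/15 → 1/13 → 1/10 → 1/8 → 1/6 → 1/5.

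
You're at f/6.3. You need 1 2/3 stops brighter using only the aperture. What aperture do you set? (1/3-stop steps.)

Aperture: f/6.3 → f/5.6 → f/5 → f/4.5 → f/4 → f/3.5 — 1 2/3 stops larger aperture (brighter).

f/3.5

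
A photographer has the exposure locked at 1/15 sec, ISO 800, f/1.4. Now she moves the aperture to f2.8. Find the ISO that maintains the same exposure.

Aperture: f/1.4 → f/2 → f/2.8 — 2 stops stopped down (darker).
Need 2 stops brighter from the ISO: 800 → 1600 → 3200.

ISO 3200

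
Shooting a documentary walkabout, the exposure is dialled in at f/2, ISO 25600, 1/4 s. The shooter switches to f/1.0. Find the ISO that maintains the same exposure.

Aperture: f/2 → f/1.4 → f/1.0 — 2 stops opened up (brighter).
Need 2 stops darker from the ISO: 25600 → 12800 → 6400.

ISO 6400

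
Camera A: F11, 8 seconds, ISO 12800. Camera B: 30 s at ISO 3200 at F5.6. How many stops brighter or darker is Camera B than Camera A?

Aperture: f/11 → f/8 → f/5.6 — 2 stops opened up (brighter).
Shutter speed: 8 → 15 → 30 — 2 stops longer (brighter).
ISO: 12800 → 6400 → 3200 — 2 stops dropped (darker).
Net: +2 +2 −2 = +2 stops.

2 stops brighter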